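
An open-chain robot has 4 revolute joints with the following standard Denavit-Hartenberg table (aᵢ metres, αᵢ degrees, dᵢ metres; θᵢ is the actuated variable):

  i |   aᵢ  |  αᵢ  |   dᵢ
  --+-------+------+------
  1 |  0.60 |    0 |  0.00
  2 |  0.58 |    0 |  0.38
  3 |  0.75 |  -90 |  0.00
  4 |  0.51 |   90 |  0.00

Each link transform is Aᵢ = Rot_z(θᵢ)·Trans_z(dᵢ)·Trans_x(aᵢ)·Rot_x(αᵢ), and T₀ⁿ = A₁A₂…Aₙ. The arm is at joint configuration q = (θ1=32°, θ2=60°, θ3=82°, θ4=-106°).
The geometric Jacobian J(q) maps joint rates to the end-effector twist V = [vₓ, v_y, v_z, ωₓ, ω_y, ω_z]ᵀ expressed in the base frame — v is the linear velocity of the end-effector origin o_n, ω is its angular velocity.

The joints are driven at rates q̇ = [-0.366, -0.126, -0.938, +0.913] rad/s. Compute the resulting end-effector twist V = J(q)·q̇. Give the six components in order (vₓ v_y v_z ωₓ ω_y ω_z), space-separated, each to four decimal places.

o_n = [-0.1175, 0.9613, 0.8702]
J₁: ẑ×o_n = [-0.9613, -0.1175, 0.0000], ω = ẑ
J2: z=[0.0000, 0.0000, 1.0000] o=[0.5088, 0.3180, 0.0000] → [-0.6433, -0.6263, 0.0000, 0.0000, 0.0000, 1.0000]
J3: z=[0.0000, 0.0000, 1.0000] o=[0.4886, 0.8976, 0.3800] → [-0.0637, -0.6061, 0.0000, 0.0000, 0.0000, 1.0000]
J4: z=[-0.1045, -0.9945, 0.0000] o=[-0.2573, 0.9760, 0.3800] → [-0.4876, 0.0512, 0.1406, -0.1045, -0.9945, 0.0000]
V = J·q̇ = [0.0475, 0.7372, 0.1283, -0.0954, -0.9080, -1.4300]

0.0475 0.7372 0.1283 -0.0954 -0.9080 -1.4300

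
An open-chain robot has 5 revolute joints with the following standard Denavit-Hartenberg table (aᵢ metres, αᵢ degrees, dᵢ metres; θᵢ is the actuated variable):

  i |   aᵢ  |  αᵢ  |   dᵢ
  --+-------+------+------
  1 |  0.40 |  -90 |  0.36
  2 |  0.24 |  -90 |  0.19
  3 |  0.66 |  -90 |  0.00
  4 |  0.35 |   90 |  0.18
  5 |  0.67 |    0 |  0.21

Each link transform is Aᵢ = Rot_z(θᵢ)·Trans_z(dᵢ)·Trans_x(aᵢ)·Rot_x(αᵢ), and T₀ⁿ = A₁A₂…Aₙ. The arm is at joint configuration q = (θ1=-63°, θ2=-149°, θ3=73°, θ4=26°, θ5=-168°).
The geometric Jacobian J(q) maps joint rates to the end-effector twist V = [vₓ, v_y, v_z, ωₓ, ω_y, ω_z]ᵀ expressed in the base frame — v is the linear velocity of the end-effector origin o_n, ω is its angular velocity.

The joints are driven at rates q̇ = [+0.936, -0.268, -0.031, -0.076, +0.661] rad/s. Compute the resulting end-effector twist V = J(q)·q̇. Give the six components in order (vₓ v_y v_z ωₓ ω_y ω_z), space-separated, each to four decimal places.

0.1718 0.3910 0.1494 -0.3955 -0.3756 1.4997

o_n = [-0.1238, -0.3707, 0.8120]
J₁: ẑ×o_n = [0.3707, -0.1238, 0.0000], ω = ẑ
J2: z=[0.8910, 0.4540, 0.0000] o=[0.1816, -0.3564, 0.3600] → [0.2052, -0.4027, 0.1259, 0.8910, 0.4540, 0.0000]
J3: z=[0.2338, -0.4589, 0.8572] o=[0.2575, -0.0868, 0.4836] → [0.0926, -0.4036, -0.2414, 0.2338, -0.4589, 0.8572]
J4: z=[0.1116, -0.8631, -0.4925] o=[-0.3800, -0.2260, 0.5830] → [-0.2689, -0.1517, 0.2049, 0.1116, -0.8631, -0.4925]
J5: z=[-0.2132, -0.5049, 0.8364] o=[-0.6996, -0.3773, 0.4102] → [-0.2084, 0.5673, 0.2893, -0.2132, -0.5049, 0.8364]
V = J·q̇ = [0.1718, 0.3910, 0.1494, -0.3955, -0.3756, 1.4997]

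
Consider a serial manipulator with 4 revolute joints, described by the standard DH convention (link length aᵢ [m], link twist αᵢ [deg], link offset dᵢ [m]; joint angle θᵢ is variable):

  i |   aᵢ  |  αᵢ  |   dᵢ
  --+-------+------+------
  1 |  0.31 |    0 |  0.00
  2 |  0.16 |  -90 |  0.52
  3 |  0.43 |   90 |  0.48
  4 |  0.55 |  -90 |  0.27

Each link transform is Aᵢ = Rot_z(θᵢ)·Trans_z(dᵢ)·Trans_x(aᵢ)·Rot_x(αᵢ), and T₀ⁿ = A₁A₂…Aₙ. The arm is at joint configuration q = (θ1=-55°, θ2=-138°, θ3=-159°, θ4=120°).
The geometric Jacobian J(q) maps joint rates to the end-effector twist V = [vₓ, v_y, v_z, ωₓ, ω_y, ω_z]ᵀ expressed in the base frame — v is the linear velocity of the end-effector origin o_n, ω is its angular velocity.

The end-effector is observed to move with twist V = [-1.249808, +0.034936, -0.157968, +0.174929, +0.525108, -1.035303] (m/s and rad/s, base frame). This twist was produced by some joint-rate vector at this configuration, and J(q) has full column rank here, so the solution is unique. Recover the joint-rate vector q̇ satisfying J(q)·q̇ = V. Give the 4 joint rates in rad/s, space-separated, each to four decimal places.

o_n = [0.0421, -1.2041, 0.3235]
J₁: ẑ×o_n = [1.2041, 0.0421, -0.0000], ω = ẑ
J2: z=[0.0000, 0.0000, 1.0000] o=[0.1778, -0.2539, 0.0000] → [0.9501, -0.1357, 0.0000, 0.0000, 0.0000, 1.0000]
J3: z=[-0.2250, -0.9744, 0.0000] o=[0.0219, -0.2179, 0.5200] → [0.1915, -0.0442, 0.2415, -0.2250, -0.9744, 0.0000]
J4: z=[0.3492, -0.0806, -0.9336] o=[0.3051, -0.7759, 0.6741] → [-0.3714, 0.3680, -0.1707, 0.3492, -0.0806, -0.9336]
q̇ = J⁺·V = [-0.9290, 0.0300, -0.5510, 0.1460]

-0.9290 0.0300 -0.5510 0.1460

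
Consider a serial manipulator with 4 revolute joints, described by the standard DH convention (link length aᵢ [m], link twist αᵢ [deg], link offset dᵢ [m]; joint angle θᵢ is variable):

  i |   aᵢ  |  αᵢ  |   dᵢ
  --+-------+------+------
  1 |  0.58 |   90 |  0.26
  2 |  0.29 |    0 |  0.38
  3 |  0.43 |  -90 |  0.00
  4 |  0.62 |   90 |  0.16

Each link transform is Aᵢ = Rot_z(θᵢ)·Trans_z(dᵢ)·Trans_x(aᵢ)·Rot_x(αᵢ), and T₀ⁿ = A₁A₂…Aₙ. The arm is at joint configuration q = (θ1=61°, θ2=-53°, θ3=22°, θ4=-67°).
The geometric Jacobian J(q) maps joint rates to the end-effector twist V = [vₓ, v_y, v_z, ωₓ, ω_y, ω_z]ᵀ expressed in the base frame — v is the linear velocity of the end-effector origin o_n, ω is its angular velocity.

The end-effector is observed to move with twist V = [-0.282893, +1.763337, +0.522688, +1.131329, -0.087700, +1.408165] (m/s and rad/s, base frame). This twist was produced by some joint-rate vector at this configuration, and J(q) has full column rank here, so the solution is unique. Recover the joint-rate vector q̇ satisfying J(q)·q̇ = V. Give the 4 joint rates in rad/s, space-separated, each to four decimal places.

0.6230 0.6430 0.3890 0.9160

o_n = [1.5166, 0.7751, -0.1807]
J₁: ẑ×o_n = [-0.7751, 1.5166, 0.0000], ω = ẑ
J2: z=[0.8746, -0.4848, 0.0000] o=[0.2812, 0.5073, 0.2600] → [0.2137, 0.3854, 0.8332, 0.8746, -0.4848, 0.0000]
J3: z=[0.8746, -0.4848, 0.0000] o=[0.6982, 0.4757, 0.0284] → [0.1014, 0.1829, 0.6586, 0.8746, -0.4848, 0.0000]
J4: z=[0.2497, 0.4505, 0.8572] o=[0.8768, 0.7981, -0.1931] → [0.0253, 0.5453, -0.2939, 0.2497, 0.4505, 0.8572]
q̇ = J⁺·V = [0.6230, 0.6430, 0.3890, 0.9160]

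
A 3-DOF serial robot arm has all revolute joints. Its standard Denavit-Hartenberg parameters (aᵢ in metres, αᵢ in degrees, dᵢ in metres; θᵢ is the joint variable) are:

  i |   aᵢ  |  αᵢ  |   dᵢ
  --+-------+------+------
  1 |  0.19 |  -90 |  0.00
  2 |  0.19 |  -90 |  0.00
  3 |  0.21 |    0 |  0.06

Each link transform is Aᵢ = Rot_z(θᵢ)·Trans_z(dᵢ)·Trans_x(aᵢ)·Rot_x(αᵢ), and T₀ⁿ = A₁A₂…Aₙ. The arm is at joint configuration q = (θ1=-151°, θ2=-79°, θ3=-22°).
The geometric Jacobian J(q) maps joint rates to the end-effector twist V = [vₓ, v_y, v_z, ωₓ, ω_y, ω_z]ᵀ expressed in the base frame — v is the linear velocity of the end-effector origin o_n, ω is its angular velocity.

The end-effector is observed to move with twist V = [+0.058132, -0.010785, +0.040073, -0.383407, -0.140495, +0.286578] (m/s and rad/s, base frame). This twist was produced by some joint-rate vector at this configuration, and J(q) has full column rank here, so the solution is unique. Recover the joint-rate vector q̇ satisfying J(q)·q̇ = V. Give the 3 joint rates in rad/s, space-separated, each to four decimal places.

0.3650 -0.0630 0.4110

o_n = [-0.2438, -0.2251, 0.3662]
J₁: ẑ×o_n = [0.2251, -0.2438, 0.0000], ω = ẑ
J2: z=[0.4848, -0.8746, 0.0000] o=[-0.1662, -0.0921, 0.0000] → [-0.3203, -0.1775, -0.1323, 0.4848, -0.8746, 0.0000]
J3: z=[-0.8586, -0.4759, -0.1908] o=[-0.1979, -0.1097, 0.1865] → [-0.1075, 0.1630, 0.0772, -0.8586, -0.4759, -0.1908]
q̇ = J⁺·V = [0.3650, -0.0630, 0.4110]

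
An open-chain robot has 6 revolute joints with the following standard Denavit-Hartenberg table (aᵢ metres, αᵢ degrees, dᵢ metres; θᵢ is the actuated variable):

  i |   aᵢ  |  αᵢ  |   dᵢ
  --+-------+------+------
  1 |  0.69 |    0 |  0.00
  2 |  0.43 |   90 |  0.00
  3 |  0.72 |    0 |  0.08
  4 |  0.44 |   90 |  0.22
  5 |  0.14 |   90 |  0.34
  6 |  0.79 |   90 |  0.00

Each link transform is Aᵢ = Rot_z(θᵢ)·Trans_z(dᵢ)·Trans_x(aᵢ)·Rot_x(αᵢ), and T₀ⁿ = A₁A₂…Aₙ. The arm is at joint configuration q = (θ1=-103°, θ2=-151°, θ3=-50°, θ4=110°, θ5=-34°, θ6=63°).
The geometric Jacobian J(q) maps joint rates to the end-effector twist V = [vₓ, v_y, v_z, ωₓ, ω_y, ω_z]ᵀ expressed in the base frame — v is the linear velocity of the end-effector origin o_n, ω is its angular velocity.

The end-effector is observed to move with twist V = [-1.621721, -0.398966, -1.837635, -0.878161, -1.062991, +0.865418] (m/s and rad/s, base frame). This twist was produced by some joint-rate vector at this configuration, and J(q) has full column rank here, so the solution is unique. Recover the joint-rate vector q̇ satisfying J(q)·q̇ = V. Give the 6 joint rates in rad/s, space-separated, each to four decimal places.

o_n = [-0.7478, 1.4709, -0.3344]
J₁: ẑ×o_n = [-1.4709, -0.7478, 0.0000], ω = ẑ
J2: z=[0.0000, 0.0000, 1.0000] o=[-0.1552, -0.6723, 0.0000] → [-2.1432, -0.5926, 0.0000, 0.0000, 0.0000, 1.0000]
J3: z=[0.9613, 0.2756, 0.0000] o=[-0.2737, -0.2590, 0.0000] → [-0.0922, 0.3215, 1.7935, 0.9613, 0.2756, 0.0000]
J4: z=[0.9613, 0.2756, 0.0000] o=[-0.3244, 0.2080, -0.5516] → [0.0598, -0.2087, 1.3307, 0.9613, 0.2756, 0.0000]
J5: z=[-0.2387, 0.8325, -0.5000] o=[-0.1736, 0.4801, -0.1705] → [0.3590, 0.2480, 0.2415, -0.2387, 0.8325, -0.5000]
J6: z=[-0.7199, -0.4973, -0.4843] o=[-0.3460, 0.7973, -0.2400] → [0.3732, 0.1266, -0.6847, -0.7199, -0.4973, -0.4843]
q̇ = J⁺·V = [-0.4350, 0.9290, -0.3620, -0.6740, -0.8610, 0.1220]

-0.4350 0.9290 -0.3620 -0.6740 -0.8610 0.1220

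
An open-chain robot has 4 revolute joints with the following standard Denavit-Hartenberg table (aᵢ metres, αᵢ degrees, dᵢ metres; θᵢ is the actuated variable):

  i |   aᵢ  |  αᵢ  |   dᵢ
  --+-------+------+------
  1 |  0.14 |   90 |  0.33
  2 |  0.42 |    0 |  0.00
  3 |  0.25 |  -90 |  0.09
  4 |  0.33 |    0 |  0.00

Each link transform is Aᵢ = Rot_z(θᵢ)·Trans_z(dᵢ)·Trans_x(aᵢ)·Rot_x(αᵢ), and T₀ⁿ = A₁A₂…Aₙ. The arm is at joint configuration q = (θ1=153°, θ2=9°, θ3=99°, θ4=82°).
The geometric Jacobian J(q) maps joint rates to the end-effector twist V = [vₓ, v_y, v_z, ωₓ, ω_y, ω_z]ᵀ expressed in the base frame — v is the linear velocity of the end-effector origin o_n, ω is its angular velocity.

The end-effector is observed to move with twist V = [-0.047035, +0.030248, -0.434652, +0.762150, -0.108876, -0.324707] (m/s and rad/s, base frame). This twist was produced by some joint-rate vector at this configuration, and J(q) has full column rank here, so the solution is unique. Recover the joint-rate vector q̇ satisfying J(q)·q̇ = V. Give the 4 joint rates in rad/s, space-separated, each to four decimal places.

-0.0880 -0.4190 0.6680 0.7660

o_n = [-0.5204, -0.0006, 0.6771]
J₁: ẑ×o_n = [0.0006, -0.5204, 0.0000], ω = ẑ
J2: z=[0.4540, 0.8910, 0.0000] o=[-0.1247, 0.0636, 0.3300] → [0.3093, -0.1576, 0.3234, 0.4540, 0.8910, 0.0000]
J3: z=[0.4540, 0.8910, 0.0000] o=[-0.4944, 0.2519, 0.3957] → [0.2508, -0.1278, -0.0914, 0.4540, 0.8910, 0.0000]
J4: z=[0.8474, -0.4318, -0.3090] o=[-0.3847, 0.2970, 0.6335] → [-0.1108, 0.0049, -0.3108, 0.8474, -0.4318, -0.3090]
q̇ = J⁺·V = [-0.0880, -0.4190, 0.6680, 0.7660]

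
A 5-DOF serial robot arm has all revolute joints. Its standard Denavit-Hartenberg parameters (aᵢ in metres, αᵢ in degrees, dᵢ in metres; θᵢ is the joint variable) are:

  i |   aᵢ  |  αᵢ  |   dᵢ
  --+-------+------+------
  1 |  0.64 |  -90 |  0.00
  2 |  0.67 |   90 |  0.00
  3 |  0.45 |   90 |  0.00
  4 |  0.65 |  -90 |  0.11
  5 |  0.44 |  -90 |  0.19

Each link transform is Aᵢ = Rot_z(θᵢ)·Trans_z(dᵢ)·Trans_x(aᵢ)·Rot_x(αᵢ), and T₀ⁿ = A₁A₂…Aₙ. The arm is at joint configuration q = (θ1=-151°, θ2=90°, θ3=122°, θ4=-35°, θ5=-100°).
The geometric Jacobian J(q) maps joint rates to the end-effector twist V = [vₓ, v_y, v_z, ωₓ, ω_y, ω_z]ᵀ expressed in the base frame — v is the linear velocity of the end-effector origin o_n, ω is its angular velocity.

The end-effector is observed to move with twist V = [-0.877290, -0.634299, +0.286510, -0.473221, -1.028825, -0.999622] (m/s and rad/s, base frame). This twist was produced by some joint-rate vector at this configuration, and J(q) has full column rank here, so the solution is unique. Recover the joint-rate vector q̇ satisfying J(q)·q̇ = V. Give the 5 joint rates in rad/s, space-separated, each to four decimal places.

o_n = [0.1545, -1.2412, -0.5856]
J₁: ẑ×o_n = [1.2412, 0.1545, -0.0000], ω = ẑ
J2: z=[0.4848, -0.8746, 0.0000] o=[-0.5598, -0.3103, 0.0000] → [0.5121, 0.2839, 0.1734, 0.4848, -0.8746, 0.0000]
J3: z=[-0.8746, -0.4848, 0.0000] o=[-0.5598, -0.3103, -0.6700] → [-0.0409, 0.0739, 1.1604, -0.8746, -0.4848, 0.0000]
J4: z=[0.2569, -0.4635, -0.8480] o=[-0.3747, -0.6441, -0.4315] → [-0.4350, -0.4092, 0.0919, 0.2569, -0.4635, -0.8480]
J5: z=[-0.4806, -0.8226, 0.3039] o=[0.1985, -0.9092, -0.2427] → [0.3829, -0.1782, 0.1233, -0.4806, -0.8226, 0.3039]
q̇ = J⁺·V = [-0.6540, -0.2050, 0.1140, 0.7570, 0.9750]

-0.6540 -0.2050 0.1140 0.7570 0.9750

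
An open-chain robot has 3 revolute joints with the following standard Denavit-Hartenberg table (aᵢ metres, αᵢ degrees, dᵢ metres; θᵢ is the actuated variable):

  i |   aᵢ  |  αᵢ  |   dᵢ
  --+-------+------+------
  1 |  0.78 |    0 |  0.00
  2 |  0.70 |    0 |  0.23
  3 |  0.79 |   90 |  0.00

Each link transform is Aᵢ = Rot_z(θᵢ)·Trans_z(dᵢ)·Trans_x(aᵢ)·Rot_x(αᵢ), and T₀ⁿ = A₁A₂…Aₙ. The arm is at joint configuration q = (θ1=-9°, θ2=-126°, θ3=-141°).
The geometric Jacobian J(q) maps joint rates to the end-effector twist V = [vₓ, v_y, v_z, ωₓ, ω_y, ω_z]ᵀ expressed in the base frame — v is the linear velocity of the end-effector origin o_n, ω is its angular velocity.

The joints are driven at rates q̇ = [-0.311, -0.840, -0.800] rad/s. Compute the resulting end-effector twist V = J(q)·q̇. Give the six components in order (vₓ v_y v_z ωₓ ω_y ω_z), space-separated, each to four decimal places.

0.9252 0.1690 0.0000 0.0000 0.0000 -1.9510

o_n = [0.3580, 0.1687, 0.2300]
J₁: ẑ×o_n = [-0.1687, 0.3580, 0.0000], ω = ẑ
J2: z=[0.0000, 0.0000, 1.0000] o=[0.7704, -0.1220, 0.0000] → [-0.2907, -0.4124, 0.0000, 0.0000, 0.0000, 1.0000]
J3: z=[0.0000, 0.0000, 1.0000] o=[0.2754, -0.6170, 0.2300] → [-0.7857, 0.0826, 0.0000, 0.0000, 0.0000, 1.0000]
V = J·q̇ = [0.9252, 0.1690, 0.0000, 0.0000, 0.0000, -1.9510]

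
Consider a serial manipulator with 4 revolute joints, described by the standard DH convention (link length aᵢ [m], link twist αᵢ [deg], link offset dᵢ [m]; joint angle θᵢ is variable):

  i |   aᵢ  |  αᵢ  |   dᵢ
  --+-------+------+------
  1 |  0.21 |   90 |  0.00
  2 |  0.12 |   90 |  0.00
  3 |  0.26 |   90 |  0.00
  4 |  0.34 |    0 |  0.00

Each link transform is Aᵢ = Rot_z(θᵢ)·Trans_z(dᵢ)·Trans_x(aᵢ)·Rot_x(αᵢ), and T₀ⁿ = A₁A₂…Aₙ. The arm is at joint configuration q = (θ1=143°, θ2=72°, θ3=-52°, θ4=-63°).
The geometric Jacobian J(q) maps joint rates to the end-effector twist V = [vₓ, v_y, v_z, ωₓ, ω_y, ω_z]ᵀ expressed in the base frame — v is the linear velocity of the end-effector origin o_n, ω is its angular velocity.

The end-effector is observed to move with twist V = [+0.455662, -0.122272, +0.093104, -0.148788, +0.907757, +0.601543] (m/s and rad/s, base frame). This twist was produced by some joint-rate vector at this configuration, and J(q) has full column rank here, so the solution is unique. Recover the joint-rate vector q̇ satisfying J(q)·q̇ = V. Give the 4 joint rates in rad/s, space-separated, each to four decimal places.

0.7000 0.5480 0.6630 -0.1420

o_n = [-0.2267, -0.2380, 0.4504]
J₁: ẑ×o_n = [0.2380, -0.2267, 0.0000], ω = ẑ
J2: z=[0.6018, 0.7986, 0.0000] o=[-0.1677, 0.1264, 0.0000] → [0.3597, -0.2710, -0.1722, 0.6018, 0.7986, 0.0000]
J3: z=[-0.7595, 0.5724, -0.3090] o=[-0.1973, 0.1487, 0.1141] → [0.0729, 0.2645, 0.3105, -0.7595, 0.5724, -0.3090]
J4: z=[-0.1760, -0.6382, -0.7494] o=[-0.3601, 0.0148, 0.2664] → [-0.3069, -0.0676, 0.1297, -0.1760, -0.6382, -0.7494]
q̇ = J⁺·V = [0.7000, 0.5480, 0.6630, -0.1420]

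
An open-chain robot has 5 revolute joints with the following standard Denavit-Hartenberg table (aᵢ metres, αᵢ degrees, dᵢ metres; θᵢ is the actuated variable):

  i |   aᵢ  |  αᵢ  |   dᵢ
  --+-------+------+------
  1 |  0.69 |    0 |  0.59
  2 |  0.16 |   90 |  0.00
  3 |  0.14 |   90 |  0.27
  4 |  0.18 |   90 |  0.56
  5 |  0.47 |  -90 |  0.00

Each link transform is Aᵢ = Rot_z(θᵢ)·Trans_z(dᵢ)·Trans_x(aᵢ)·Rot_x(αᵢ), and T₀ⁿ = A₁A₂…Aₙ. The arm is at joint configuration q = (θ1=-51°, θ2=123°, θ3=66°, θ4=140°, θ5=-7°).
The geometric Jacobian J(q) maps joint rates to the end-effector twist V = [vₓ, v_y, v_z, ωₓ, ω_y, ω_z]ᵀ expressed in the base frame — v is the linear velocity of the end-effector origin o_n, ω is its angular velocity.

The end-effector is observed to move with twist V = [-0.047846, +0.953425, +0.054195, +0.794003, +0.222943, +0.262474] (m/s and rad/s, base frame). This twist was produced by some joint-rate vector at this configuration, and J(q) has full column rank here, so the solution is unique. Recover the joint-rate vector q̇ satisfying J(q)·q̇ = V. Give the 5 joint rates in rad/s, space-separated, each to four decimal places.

o_n = [1.2329, -0.2965, 0.0610]
J₁: ẑ×o_n = [0.2965, 1.2329, -0.0000], ω = ẑ
J2: z=[0.0000, 0.0000, 1.0000] o=[0.4342, -0.5362, 0.5900] → [-0.2397, 0.7987, 0.0000, 0.0000, 0.0000, 1.0000]
J3: z=[0.9511, -0.3090, 0.0000] o=[0.4837, -0.3841, 0.5900] → [0.1635, 0.5031, 0.3148, 0.9511, -0.3090, 0.0000]
J4: z=[0.2823, 0.8688, -0.4067] o=[0.7581, -0.4133, 0.7179] → [-0.5232, -0.0077, -0.3796, 0.2823, 0.8688, -0.4067]
J5: z=[0.8093, 0.0119, 0.5872] o=[1.0089, -0.0159, 0.3642] → [0.1612, 0.3770, -0.2298, 0.8093, 0.0119, 0.5872]
q̇ = J⁺·V = [0.4500, 0.0710, 0.7460, 0.5230, -0.0780]

0.4500 0.0710 0.7460 0.5230 -0.0780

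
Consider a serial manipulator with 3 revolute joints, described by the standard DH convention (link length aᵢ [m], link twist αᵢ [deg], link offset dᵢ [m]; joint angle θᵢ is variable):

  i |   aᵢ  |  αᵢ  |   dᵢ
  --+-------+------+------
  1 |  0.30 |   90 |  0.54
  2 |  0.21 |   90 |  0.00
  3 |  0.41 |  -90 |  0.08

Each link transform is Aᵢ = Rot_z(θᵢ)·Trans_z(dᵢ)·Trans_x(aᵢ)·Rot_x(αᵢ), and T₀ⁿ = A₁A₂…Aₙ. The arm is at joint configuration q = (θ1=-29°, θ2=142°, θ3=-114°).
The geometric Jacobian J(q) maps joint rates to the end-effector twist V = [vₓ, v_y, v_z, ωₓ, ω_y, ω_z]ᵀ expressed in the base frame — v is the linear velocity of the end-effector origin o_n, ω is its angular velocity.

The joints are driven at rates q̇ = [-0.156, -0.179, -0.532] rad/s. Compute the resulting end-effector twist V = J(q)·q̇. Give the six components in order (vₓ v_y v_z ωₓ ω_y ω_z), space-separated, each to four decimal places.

o_n = [0.4573, 0.1748, 0.6297]
J₁: ẑ×o_n = [-0.1748, 0.4573, 0.0000], ω = ẑ
J2: z=[-0.4848, -0.8746, 0.0000] o=[0.2624, -0.1454, 0.5400] → [-0.0784, 0.0435, 0.0152, -0.4848, -0.8746, 0.0000]
J3: z=[0.5385, -0.2985, 0.7880] o=[0.1177, -0.0652, 0.6693] → [-0.1773, 0.2889, 0.2306, 0.5385, -0.2985, 0.7880]
V = J·q̇ = [0.1356, -0.2328, -0.1254, -0.1997, 0.3153, -0.5752]

0.1356 -0.2328 -0.1254 -0.1997 0.3153 -0.5752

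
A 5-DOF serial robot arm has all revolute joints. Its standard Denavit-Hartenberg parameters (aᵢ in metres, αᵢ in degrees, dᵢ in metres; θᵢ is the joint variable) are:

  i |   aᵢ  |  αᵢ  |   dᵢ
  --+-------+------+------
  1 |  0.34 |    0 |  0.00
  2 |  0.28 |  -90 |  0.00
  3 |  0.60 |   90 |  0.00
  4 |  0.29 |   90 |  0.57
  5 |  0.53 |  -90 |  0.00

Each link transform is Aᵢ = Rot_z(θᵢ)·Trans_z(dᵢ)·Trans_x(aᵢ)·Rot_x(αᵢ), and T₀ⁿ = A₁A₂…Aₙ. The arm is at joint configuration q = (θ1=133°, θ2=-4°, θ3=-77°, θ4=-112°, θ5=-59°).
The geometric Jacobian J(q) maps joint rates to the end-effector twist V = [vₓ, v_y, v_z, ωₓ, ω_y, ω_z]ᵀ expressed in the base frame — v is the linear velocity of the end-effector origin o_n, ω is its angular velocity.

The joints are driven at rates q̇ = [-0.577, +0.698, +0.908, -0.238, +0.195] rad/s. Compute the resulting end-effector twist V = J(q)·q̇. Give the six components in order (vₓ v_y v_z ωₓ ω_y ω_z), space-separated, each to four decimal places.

-0.0720 0.4017 -0.1185 -0.8828 -0.4688 -0.1087

o_n = [0.0134, 0.7752, 0.4052]
J₁: ẑ×o_n = [-0.7752, 0.0134, 0.0000], ω = ẑ
J2: z=[0.0000, 0.0000, 1.0000] o=[-0.2319, 0.2487, 0.0000] → [-0.5265, 0.2453, 0.0000, 0.0000, 0.0000, 1.0000]
J3: z=[-0.7771, -0.6293, 0.0000] o=[-0.4081, 0.4663, 0.0000] → [-0.2550, 0.3149, 0.0252, -0.7771, -0.6293, 0.0000]
J4: z=[0.6132, -0.7572, 0.2250] o=[-0.4930, 0.5712, 0.5846] → [0.0900, 0.2240, 0.5086, 0.6132, -0.7572, 0.2250]
J5: z=[-0.1599, -0.3978, -0.9034] o=[0.0808, 0.2898, 0.6070] → [0.5188, 0.0286, -0.1044, -0.1599, -0.3978, -0.9034]
V = J·q̇ = [-0.0720, 0.4017, -0.1185, -0.8828, -0.4688, -0.1087]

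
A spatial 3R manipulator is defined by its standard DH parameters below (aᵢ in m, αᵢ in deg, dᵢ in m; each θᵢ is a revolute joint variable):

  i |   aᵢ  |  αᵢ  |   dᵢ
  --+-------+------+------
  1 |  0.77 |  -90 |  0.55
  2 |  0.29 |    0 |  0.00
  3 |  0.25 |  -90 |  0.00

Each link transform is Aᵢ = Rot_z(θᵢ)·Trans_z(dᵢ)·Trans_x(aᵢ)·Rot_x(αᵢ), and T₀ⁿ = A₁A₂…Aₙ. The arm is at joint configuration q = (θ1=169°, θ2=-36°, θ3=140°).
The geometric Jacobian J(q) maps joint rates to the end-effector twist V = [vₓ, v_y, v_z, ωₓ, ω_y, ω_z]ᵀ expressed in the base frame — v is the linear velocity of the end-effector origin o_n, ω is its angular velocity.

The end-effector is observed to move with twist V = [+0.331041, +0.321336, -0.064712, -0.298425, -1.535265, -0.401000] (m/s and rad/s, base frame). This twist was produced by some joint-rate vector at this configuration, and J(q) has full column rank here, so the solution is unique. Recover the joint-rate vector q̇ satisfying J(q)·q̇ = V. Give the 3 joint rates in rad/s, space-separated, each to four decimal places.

-0.4010 0.6790 0.8850

o_n = [-0.9268, 0.1801, 0.4779]
J₁: ẑ×o_n = [-0.1801, -0.9268, 0.0000], ω = ẑ
J2: z=[-0.1908, -0.9816, 0.0000] o=[-0.7559, 0.1469, 0.5500] → [0.0708, -0.0138, -0.1741, -0.1908, -0.9816, 0.0000]
J3: z=[-0.1908, -0.9816, 0.0000] o=[-0.9862, 0.1917, 0.7205] → [0.2381, -0.0463, 0.0605, -0.1908, -0.9816, 0.0000]
q̇ = J⁺·V = [-0.4010, 0.6790, 0.8850]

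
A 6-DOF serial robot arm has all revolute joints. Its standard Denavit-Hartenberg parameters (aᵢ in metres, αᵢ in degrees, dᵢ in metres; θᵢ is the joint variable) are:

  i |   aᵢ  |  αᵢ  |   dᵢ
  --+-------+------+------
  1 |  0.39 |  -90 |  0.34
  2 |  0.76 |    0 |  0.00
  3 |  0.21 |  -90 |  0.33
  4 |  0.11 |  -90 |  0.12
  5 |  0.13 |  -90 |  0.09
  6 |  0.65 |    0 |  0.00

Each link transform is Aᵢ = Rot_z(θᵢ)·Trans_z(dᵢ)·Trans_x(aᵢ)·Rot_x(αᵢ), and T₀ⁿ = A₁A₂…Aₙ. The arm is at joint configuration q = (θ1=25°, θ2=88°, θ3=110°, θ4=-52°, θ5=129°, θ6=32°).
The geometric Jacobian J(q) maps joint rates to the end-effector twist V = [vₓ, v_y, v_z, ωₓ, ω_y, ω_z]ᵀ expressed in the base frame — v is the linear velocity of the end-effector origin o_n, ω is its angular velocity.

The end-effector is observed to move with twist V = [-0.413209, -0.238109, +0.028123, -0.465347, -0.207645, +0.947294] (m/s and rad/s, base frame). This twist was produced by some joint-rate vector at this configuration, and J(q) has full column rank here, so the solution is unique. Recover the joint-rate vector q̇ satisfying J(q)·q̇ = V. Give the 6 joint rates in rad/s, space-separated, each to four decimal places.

0.3130 0.6620 -0.6800 0.8020 0.5200 -0.5660

o_n = [0.3243, 0.4111, -0.8666]
J₁: ẑ×o_n = [-0.4111, 0.3243, 0.0000], ω = ẑ
J2: z=[-0.4226, 0.9063, 0.0000] o=[0.3535, 0.1648, 0.3400] → [-1.0936, -0.5099, -0.0776, -0.4226, 0.9063, 0.0000]
J3: z=[-0.4226, 0.9063, 0.0000] o=[0.3775, 0.1760, -0.4195] → [-0.4052, -0.1889, -0.0511, -0.4226, 0.9063, 0.0000]
J4: z=[0.2801, 0.1306, 0.9511] o=[0.0570, 0.3907, -0.3546] → [-0.0862, 0.3975, -0.0292, 0.2801, 0.1306, 0.9511]
J5: z=[-0.4190, -0.8747, 0.2435] o=[-0.0044, 0.4577, -0.2196] → [0.5773, -0.1911, 0.3070, -0.4190, -0.8747, 0.2435]
J6: z=[0.8475, -0.2805, 0.4507] o=[0.0003, 0.3276, -0.3093] → [0.1187, 0.6183, 0.1616, 0.8475, -0.2805, 0.4507]
q̇ = J⁺·V = [0.3130, 0.6620, -0.6800, 0.8020, 0.5200, -0.5660]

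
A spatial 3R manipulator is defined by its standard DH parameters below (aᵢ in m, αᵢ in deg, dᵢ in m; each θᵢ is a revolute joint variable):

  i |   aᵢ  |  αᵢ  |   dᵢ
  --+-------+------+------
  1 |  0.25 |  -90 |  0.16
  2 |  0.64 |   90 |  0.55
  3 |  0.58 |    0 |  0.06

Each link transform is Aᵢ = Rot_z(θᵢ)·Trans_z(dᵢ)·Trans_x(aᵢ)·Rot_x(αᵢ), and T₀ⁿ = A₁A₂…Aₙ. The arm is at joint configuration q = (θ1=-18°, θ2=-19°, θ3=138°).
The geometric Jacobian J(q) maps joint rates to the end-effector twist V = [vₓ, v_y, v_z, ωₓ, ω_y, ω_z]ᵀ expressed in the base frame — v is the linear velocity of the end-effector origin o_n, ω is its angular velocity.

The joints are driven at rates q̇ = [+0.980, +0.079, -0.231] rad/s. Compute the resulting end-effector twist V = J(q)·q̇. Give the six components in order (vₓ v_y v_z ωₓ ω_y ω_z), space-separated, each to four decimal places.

-0.6239 0.7485 0.0151 0.0959 0.0519 0.7616

o_n = [0.6970, 0.7599, 0.2848]
J₁: ẑ×o_n = [-0.7599, 0.6970, 0.0000], ω = ẑ
J2: z=[0.3090, 0.9511, 0.0000] o=[0.2378, -0.0773, 0.1600] → [0.1187, -0.0386, -0.1781, 0.3090, 0.9511, 0.0000]
J3: z=[-0.3096, 0.1006, 0.9455] o=[0.9832, 0.2588, 0.3684] → [-0.4822, -0.2965, -0.1264, -0.3096, 0.1006, 0.9455]
V = J·q̇ = [-0.6239, 0.7485, 0.0151, 0.0959, 0.0519, 0.7616]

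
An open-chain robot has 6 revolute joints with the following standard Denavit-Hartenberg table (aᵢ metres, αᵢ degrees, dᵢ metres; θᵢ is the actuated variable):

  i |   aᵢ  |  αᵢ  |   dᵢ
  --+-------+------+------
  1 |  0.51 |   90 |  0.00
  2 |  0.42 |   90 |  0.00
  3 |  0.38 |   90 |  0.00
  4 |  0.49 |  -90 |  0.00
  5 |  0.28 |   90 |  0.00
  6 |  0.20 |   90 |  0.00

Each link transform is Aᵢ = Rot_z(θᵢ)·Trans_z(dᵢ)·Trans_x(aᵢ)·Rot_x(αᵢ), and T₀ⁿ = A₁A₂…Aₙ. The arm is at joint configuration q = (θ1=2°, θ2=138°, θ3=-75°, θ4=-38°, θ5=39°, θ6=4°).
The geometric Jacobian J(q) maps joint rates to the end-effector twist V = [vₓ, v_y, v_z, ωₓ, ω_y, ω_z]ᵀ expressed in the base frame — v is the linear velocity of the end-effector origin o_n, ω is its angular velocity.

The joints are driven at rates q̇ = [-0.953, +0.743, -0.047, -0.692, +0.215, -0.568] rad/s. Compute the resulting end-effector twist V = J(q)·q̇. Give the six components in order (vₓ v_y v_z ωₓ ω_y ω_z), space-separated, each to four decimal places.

0.4111 0.1047 -1.2550 -0.5142 -1.1992 0.0082

o_n = [-0.6052, 0.9333, 0.2746]
J₁: ẑ×o_n = [-0.9333, -0.6052, 0.0000], ω = ẑ
J2: z=[0.0349, -0.9994, 0.0000] o=[0.5097, 0.0178, 0.0000] → [-0.2744, -0.0096, -1.0822, 0.0349, -0.9994, 0.0000]
J3: z=[0.6687, 0.0234, 0.7431] o=[0.1978, 0.0069, 0.2810] → [-0.6886, -0.5924, 0.6383, 0.6687, 0.0234, 0.7431]
J4: z=[0.7084, 0.2837, -0.6463] o=[0.1119, 0.3712, 0.3468] → [0.3428, 0.5147, 0.6016, 0.7084, 0.2837, -0.6463]
J5: z=[0.3879, 0.6086, 0.6922] o=[-0.1771, 0.7343, 0.1895] → [-0.0860, -0.3293, 0.3377, 0.3879, 0.6086, 0.6922]
J6: z=[0.1794, 0.6868, -0.7043] o=[-0.4302, 0.8455, 0.2336] → [0.0900, 0.1159, 0.1359, 0.1794, 0.6868, -0.7043]
V = J·q̇ = [0.4111, 0.1047, -1.2550, -0.5142, -1.1992, 0.0082]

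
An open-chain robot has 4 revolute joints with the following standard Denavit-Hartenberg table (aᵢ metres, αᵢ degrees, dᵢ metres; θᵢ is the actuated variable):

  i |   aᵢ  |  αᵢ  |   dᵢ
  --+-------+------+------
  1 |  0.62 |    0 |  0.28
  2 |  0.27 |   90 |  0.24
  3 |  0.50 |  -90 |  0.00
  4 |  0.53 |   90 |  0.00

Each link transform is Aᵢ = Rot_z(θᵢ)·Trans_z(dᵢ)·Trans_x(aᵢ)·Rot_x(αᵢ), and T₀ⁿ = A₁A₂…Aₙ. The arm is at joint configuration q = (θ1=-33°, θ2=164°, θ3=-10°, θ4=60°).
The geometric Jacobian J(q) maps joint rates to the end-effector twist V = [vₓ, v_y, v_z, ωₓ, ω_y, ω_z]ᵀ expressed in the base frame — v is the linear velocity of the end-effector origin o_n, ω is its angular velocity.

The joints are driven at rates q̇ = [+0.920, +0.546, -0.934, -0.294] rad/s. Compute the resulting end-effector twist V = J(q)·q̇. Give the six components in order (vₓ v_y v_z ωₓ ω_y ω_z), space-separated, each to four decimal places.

o_n = [-0.4978, 0.1336, 0.3872]
J₁: ẑ×o_n = [-0.1336, -0.4978, 0.0000], ω = ẑ
J2: z=[0.0000, 0.0000, 1.0000] o=[0.5200, -0.3377, 0.2800] → [-0.4712, -1.0178, 0.0000, 0.0000, 0.0000, 1.0000]
J3: z=[0.7547, 0.6561, 0.0000] o=[0.3428, -0.1339, 0.5200] → [-0.0872, 0.1003, 0.7534, 0.7547, 0.6561, 0.0000]
J4: z=[-0.1139, 0.1311, 0.9848] o=[0.0198, 0.2377, 0.4332] → [0.0966, -0.5150, 0.0797, -0.1139, 0.1311, 0.9848]
V = J·q̇ = [-0.3271, -0.9560, -0.7271, -0.6714, -0.6513, 1.1765]

-0.3271 -0.9560 -0.7271 -0.6714 -0.6513 1.1765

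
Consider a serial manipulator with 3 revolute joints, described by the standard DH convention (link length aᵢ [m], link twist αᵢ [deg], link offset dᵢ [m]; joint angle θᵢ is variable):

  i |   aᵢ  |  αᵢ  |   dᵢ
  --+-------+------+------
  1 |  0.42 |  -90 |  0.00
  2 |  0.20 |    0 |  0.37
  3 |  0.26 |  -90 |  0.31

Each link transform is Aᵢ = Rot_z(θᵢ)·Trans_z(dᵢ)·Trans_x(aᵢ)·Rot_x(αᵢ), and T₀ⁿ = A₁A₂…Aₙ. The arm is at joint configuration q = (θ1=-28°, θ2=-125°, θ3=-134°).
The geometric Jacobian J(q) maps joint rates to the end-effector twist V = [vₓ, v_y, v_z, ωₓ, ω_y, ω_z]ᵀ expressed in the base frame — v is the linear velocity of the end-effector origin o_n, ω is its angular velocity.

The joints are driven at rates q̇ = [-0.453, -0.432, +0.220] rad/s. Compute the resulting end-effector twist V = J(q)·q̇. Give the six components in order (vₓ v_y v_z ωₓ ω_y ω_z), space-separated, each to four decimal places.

0.2029 -0.2391 -0.0601 -0.0995 -0.1872 -0.4530

o_n = [0.5450, 0.4804, -0.0914]
J₁: ẑ×o_n = [-0.4804, 0.5450, 0.0000], ω = ẑ
J2: z=[0.4695, 0.8829, 0.0000] o=[0.3708, -0.1972, 0.0000] → [-0.0807, 0.0429, 0.1643, 0.4695, 0.8829, 0.0000]
J3: z=[0.4695, 0.8829, 0.0000] o=[0.4433, 0.1834, 0.1638] → [-0.2253, 0.1198, 0.0496, 0.4695, 0.8829, 0.0000]
V = J·q̇ = [0.2029, -0.2391, -0.0601, -0.0995, -0.1872, -0.4530]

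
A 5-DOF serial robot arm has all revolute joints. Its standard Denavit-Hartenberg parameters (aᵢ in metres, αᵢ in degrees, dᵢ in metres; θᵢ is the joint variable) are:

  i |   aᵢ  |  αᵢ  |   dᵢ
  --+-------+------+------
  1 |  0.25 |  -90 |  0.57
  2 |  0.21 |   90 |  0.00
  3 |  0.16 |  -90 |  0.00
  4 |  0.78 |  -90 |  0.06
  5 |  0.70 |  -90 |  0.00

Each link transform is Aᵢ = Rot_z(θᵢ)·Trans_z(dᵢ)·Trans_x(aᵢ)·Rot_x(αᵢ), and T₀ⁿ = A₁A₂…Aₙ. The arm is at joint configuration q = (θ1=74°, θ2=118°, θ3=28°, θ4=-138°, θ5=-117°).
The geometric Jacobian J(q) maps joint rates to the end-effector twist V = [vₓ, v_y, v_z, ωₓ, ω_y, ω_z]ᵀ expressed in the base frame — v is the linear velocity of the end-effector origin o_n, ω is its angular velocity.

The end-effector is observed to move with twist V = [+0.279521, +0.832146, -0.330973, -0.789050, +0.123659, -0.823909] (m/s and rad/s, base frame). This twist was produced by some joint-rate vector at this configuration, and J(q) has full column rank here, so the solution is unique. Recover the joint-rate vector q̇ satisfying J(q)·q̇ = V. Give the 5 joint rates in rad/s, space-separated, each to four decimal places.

o_n = [-0.3180, 0.7687, 0.6658]
J₁: ẑ×o_n = [-0.7687, -0.3180, 0.0000], ω = ẑ
J2: z=[-0.9613, 0.2756, 0.0000] o=[0.0689, 0.2403, 0.5700] → [0.0264, 0.0921, -0.4012, -0.9613, 0.2756, 0.0000]
J3: z=[0.2434, 0.8487, -0.4695] o=[0.0417, 0.1455, 0.3846] → [0.5312, 0.1004, 0.4570, 0.2434, 0.8487, -0.4695]
J4: z=[-0.7880, 0.4552, 0.4145] o=[-0.0488, 0.1025, 0.2598] → [-0.0913, 0.2083, -0.4024, -0.7880, 0.4552, 0.4145]
J5: z=[-0.1976, 0.4507, -0.8705] o=[0.3588, 0.7287, 0.4916] → [0.1133, 0.6236, 0.2971, -0.1976, 0.4507, -0.8705]
q̇ = J⁺·V = [-0.8100, -0.1990, -0.6550, 0.8480, 0.7730]

-0.8100 -0.1990 -0.6550 0.8480 0.7730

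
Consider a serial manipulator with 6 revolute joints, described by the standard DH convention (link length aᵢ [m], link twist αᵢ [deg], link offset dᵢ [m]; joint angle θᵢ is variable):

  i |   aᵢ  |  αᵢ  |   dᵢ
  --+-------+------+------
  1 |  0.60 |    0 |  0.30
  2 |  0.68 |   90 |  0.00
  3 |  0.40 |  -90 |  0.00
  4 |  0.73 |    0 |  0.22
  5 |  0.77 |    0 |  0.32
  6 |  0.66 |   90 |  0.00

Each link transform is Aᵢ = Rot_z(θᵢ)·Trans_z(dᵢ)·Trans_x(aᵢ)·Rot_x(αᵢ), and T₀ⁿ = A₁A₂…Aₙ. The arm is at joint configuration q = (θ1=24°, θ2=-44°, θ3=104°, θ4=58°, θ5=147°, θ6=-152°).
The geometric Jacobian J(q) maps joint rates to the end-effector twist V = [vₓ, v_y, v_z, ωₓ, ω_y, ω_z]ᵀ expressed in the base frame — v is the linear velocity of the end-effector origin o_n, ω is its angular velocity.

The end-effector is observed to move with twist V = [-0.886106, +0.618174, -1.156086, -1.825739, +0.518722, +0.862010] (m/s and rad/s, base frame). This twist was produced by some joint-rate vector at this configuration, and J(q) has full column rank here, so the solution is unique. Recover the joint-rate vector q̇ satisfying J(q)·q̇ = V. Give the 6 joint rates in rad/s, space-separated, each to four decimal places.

o_n = [0.8649, 1.0022, 0.6411]
J₁: ẑ×o_n = [-1.0022, 0.8649, 0.0000], ω = ẑ
J2: z=[0.0000, 0.0000, 1.0000] o=[0.5481, 0.2440, 0.3000] → [-0.7581, 0.3168, 0.0000, 0.0000, 0.0000, 1.0000]
J3: z=[-0.3420, -0.9397, 0.0000] o=[1.1871, 0.0115, 0.3000] → [-0.3205, 0.1167, -0.6416, -0.3420, -0.9397, 0.0000]
J4: z=[-0.9118, 0.3319, -0.2419] o=[1.0962, 0.0446, 0.6881] → [0.2161, 0.0131, -0.7964, -0.9118, 0.3319, -0.2419]
J5: z=[-0.9118, 0.3319, -0.2419] o=[1.0194, 0.7313, 1.0102] → [-0.0570, -0.2992, -0.1957, -0.9118, 0.3319, -0.2419]
J6: z=[-0.9118, 0.3319, -0.2419] o=[0.7750, 0.4740, 0.2557] → [0.2557, 0.3296, -0.5114, -0.9118, 0.3319, -0.2419]
q̇ = J⁺·V = [0.4050, 0.9290, 0.1370, 0.9340, 0.6200, 0.3970]

0.4050 0.9290 0.1370 0.9340 0.6200 0.3970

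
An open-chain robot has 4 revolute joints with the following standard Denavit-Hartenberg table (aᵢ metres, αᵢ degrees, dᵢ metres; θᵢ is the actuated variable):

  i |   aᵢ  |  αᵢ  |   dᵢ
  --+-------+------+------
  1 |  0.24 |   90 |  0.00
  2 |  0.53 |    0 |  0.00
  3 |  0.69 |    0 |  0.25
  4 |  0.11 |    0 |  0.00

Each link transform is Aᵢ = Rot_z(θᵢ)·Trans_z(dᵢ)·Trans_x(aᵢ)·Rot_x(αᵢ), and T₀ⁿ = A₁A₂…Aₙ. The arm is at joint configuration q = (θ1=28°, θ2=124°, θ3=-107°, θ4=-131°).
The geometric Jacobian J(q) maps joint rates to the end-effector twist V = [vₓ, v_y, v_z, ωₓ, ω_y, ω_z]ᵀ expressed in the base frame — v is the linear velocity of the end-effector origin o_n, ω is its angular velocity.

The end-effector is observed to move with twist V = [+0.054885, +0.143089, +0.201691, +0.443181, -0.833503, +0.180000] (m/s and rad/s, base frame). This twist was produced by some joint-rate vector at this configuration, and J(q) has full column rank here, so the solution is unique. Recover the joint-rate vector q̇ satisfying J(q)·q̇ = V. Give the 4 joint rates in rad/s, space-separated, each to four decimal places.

0.1800 -0.0950 0.4220 0.6170

o_n = [0.6107, 0.0416, 0.5406]
J₁: ẑ×o_n = [-0.0416, 0.6107, 0.0000], ω = ẑ
J2: z=[0.4695, -0.8829, 0.0000] o=[0.2119, 0.1127, 0.0000] → [-0.4774, -0.2538, 0.3187, 0.4695, -0.8829, 0.0000]
J3: z=[0.4695, -0.8829, 0.0000] o=[-0.0498, -0.0265, 0.4394] → [-0.0894, -0.0475, 0.6151, 0.4695, -0.8829, 0.0000]
J4: z=[0.4695, -0.8829, 0.0000] o=[0.6502, 0.0626, 0.6411] → [0.0887, 0.0472, -0.0447, 0.4695, -0.8829, 0.0000]
q̇ = J⁺·V = [0.1800, -0.0950, 0.4220, 0.6170]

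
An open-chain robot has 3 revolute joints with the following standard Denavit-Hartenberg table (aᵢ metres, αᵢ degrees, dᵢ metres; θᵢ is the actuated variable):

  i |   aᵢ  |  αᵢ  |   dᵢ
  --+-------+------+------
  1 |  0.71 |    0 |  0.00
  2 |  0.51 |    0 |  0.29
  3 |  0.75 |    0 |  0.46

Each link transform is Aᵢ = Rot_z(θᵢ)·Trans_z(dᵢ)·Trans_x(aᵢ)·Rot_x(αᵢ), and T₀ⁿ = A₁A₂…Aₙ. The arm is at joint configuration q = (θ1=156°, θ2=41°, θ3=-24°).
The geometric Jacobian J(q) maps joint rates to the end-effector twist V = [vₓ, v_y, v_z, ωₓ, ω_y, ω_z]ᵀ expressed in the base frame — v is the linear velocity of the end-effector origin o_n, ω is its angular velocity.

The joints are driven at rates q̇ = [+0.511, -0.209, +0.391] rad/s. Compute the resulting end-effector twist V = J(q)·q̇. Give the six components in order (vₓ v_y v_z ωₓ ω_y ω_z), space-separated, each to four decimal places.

-0.1659 -0.9946 0.0000 0.0000 0.0000 0.6930

o_n = [-1.8807, 0.2311, 0.7500]
J₁: ẑ×o_n = [-0.2311, -1.8807, 0.0000], ω = ẑ
J2: z=[0.0000, 0.0000, 1.0000] o=[-0.6486, 0.2888, 0.0000] → [0.0577, -1.2321, 0.0000, 0.0000, 0.0000, 1.0000]
J3: z=[0.0000, 0.0000, 1.0000] o=[-1.1363, 0.1397, 0.2900] → [-0.0914, -0.7444, 0.0000, 0.0000, 0.0000, 1.0000]
V = J·q̇ = [-0.1659, -0.9946, 0.0000, 0.0000, 0.0000, 0.6930]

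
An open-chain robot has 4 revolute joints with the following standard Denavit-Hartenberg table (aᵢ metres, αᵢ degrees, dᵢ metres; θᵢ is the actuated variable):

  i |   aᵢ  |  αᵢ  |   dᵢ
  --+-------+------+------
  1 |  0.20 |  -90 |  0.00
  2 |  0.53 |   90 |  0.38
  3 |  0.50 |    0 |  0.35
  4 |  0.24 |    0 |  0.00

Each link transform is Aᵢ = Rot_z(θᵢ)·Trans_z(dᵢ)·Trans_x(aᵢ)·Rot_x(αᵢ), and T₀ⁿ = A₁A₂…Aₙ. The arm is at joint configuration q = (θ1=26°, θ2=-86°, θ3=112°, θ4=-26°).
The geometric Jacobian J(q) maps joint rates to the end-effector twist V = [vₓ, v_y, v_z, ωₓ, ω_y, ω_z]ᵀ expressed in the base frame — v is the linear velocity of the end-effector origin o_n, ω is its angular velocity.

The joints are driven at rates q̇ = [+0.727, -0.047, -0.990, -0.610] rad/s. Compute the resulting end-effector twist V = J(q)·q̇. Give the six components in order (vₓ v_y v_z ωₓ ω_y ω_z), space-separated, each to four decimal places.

-0.7011 -0.2658 0.8247 1.4552 0.6574 0.6154

o_n = [-0.5863, 0.9190, 0.3830]
J₁: ẑ×o_n = [-0.9190, -0.5863, 0.0000], ω = ẑ
J2: z=[-0.4384, 0.8988, 0.0000] o=[0.1798, 0.0877, 0.0000] → [0.3442, 0.1679, 0.3241, -0.4384, 0.8988, 0.0000]
J3: z=[-0.8966, -0.4373, 0.0698] o=[0.0464, 0.4454, 0.5287] → [0.0307, -0.1748, -0.7013, -0.8966, -0.4373, 0.0698]
J4: z=[-0.8966, -0.4373, 0.0698] o=[-0.4824, 0.7033, 0.3663] → [-0.0223, 0.0077, -0.2388, -0.8966, -0.4373, 0.0698]
V = J·q̇ = [-0.7011, -0.2658, 0.8247, 1.4552, 0.6574, 0.6154]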